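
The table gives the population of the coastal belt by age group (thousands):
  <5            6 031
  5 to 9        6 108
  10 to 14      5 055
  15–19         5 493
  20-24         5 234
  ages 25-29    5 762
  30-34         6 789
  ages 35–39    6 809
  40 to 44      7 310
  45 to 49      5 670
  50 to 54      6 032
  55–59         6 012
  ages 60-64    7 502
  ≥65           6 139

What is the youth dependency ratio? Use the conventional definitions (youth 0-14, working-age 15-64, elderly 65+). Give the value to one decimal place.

0–14: 6 031 + 6 108 + 5 055 = 17 194
15–64: 5 493 + 5 234 + 5 762 + 6 789 + 6 809 + 7 310 + 5 670 + 6 032 + 6 012 + 7 502 = 62 613
65+: 6 139
Youth dependency ratio = 17 194 / 62 613 × 100 = 27.5

Youth dependency ratio: 27.5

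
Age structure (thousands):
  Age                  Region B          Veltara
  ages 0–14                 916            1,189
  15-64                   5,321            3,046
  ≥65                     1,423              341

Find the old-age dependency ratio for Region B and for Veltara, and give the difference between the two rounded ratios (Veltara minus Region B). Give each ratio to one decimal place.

Region B: 26.7
Veltara: 11.2
Difference: -15.5

Region B: 1,423 / 5,321 × 100 = 26.7
Veltara: 341 / 3,046 × 100 = 11.2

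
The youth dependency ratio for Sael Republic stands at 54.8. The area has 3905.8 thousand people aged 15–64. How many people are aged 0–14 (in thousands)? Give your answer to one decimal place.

Youth dependency ratio = youth / working-age × 100
54.8 = Y / 3905.8 × 100
⇒ 2140.4

Aged 0–14: 2140.4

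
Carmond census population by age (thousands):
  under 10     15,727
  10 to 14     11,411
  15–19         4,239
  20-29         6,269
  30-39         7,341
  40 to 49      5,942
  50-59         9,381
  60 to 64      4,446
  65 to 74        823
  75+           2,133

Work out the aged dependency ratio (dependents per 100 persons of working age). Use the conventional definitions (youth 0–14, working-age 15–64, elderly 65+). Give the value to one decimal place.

0–14: 15,727 + 11,411 = 27,138
15–64: 4,239 + 6,269 + 7,341 + 5,942 + 9,381 + 4,446 = 37,618
65+: 823 + 2,133 = 2,956
Old-age dependency ratio = 2,956 / 37,618 × 100 = 7.9

Old-age dependency ratio: 7.9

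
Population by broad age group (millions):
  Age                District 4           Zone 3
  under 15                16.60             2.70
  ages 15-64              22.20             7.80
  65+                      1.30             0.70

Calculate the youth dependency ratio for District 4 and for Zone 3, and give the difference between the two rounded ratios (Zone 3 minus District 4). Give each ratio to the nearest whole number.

District 4: 16.60 / 22.20 × 100 = 75
Zone 3: 2.70 / 7.80 × 100 = 35

District 4: 75
Zone 3: 35
Difference: -40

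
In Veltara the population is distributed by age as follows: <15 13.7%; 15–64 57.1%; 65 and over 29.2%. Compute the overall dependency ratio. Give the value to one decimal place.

Total dependency ratio = (13.7 + 29.2) / 57.1 × 100 = 42.9 / 57.1 × 100 = 75.1

Total dependency ratio: 75.1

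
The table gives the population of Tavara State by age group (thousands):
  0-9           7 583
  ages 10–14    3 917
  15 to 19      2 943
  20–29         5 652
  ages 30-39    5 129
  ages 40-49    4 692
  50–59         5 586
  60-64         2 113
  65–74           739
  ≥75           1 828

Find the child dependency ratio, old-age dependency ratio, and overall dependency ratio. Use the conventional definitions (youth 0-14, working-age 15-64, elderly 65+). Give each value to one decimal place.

0–14: 7 583 + 3 917 = 11 500
15–64: 2 943 + 5 652 + 5 129 + 4 692 + 5 586 + 2 113 = 26 115
65+: 739 + 1 828 = 2 567
Youth dependency ratio = 11 500 / 26 115 × 100 = 44.0
Old-age dependency ratio = 2 567 / 26 115 × 100 = 9.8
Total dependency ratio = (11 500 + 2 567) / 26 115 × 100 = 14 067 / 26 115 × 100 = 53.9

Youth dependency ratio: 44.0
Old-age dependency ratio: 9.8
Total dependency ratio: 53.9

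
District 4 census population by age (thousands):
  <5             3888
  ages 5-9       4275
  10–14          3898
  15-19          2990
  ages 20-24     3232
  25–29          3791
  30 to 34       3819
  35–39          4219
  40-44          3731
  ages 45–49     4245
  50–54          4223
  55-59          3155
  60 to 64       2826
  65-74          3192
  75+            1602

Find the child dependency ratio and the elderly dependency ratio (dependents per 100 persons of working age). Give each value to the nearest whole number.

0–14: 3888 + 4275 + 3898 = 12061
15–64: 2990 + 3232 + 3791 + 3819 + 4219 + 3731 + 4245 + 4223 + 3155 + 2826 = 36231
65+: 3192 + 1602 = 4794
Youth dependency ratio = 12061 / 36231 × 100 = 33
Old-age dependency ratio = 4794 / 36231 × 100 = 13

Youth dependency ratio: 33
Old-age dependency ratio: 13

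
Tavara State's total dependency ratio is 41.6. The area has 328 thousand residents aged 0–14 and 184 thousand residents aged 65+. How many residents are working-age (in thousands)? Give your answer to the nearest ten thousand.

Total dependency ratio = (youth + elderly) / working-age × 100
41.6 = (328 + 184) / W × 100
⇒ 1 230

Working-age: 1 230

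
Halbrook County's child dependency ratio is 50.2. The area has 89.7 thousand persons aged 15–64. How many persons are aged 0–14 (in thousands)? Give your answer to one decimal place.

Youth dependency ratio = youth / working-age × 100
50.2 = Y / 89.7 × 100
⇒ 45.0

Aged 0–14: 45.0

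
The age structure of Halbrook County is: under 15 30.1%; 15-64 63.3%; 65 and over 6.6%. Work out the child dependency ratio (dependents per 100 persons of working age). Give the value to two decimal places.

Youth dependency ratio: 47.55

Youth dependency ratio = 30.1 / 63.3 × 100 = 47.55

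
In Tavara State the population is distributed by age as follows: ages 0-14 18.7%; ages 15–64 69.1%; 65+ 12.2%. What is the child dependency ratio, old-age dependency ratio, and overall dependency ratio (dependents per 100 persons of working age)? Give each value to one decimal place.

Youth dependency ratio = 18.7 / 69.1 × 100 = 27.1
Old-age dependency ratio = 12.2 / 69.1 × 100 = 17.7
Total dependency ratio = (18.7 + 12.2) / 69.1 × 100 = 30.9 / 69.1 × 100 = 44.7

Youth dependency ratio: 27.1
Old-age dependency ratio: 17.7
Total dependency ratio: 44.7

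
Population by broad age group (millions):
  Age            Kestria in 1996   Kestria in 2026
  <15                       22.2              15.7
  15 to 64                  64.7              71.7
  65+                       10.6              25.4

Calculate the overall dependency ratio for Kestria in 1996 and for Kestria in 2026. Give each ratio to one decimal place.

Kestria in 1996: 50.7
Kestria in 2026: 57.3

Kestria in 1996: (22.2 + 10.6) / 64.7 × 100 = 32.8 / 64.7 × 100 = 50.7
Kestria in 2026: (15.7 + 25.4) / 71.7 × 100 = 41.1 / 71.7 × 100 = 57.3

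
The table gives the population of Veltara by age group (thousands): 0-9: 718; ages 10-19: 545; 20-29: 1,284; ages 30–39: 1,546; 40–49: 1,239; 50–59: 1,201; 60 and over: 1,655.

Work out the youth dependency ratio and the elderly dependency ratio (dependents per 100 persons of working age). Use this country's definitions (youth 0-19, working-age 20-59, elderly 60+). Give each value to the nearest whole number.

Youth dependency ratio: 24
Old-age dependency ratio: 31

0–19: 718 + 545 = 1,263
20–59: 1,284 + 1,546 + 1,239 + 1,201 = 5,270
60+: 1,655
Youth dependency ratio = 1,263 / 5,270 × 100 = 24
Old-age dependency ratio = 1,655 / 5,270 × 100 = 31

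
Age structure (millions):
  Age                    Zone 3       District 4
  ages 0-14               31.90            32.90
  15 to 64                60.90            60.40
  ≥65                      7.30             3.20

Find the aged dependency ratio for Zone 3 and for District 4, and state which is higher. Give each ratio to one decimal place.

Zone 3: 12.0
District 4: 5.3
Higher: Zone 3

Zone 3: 7.30 / 60.90 × 100 = 12.0
District 4: 3.20 / 60.40 × 100 = 5.3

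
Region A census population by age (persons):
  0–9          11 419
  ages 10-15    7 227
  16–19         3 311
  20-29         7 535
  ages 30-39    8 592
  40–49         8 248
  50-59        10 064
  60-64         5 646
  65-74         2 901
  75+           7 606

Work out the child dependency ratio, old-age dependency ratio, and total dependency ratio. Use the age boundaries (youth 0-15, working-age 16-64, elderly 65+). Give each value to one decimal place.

Youth dependency ratio: 43.0
Old-age dependency ratio: 24.2
Total dependency ratio: 67.2

0–15: 11 419 + 7 227 = 18 646
16–64: 3 311 + 7 535 + 8 592 + 8 248 + 10 064 + 5 646 = 43 396
65+: 2 901 + 7 606 = 10 507
Youth dependency ratio = 18 646 / 43 396 × 100 = 43.0
Old-age dependency ratio = 10 507 / 43 396 × 100 = 24.2
Total dependency ratio = (18 646 + 10 507) / 43 396 × 100 = 29 153 / 43 396 × 100 = 67.2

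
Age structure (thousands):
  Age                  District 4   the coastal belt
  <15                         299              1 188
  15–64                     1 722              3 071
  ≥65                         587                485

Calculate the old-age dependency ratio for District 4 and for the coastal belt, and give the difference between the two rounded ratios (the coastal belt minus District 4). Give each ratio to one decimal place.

District 4: 34.1
the coastal belt: 15.8
Difference: -18.3

District 4: 587 / 1 722 × 100 = 34.1
the coastal belt: 485 / 3 071 × 100 = 15.8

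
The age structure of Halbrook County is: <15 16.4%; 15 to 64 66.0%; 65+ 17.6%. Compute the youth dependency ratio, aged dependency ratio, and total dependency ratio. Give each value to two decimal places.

Youth dependency ratio = 16.4 / 66.0 × 100 = 24.85
Old-age dependency ratio = 17.6 / 66.0 × 100 = 26.67
Total dependency ratio = (16.4 + 17.6) / 66.0 × 100 = 34.0 / 66.0 × 100 = 51.52

Youth dependency ratio: 24.85
Old-age dependency ratio: 26.67
Total dependency ratio: 51.52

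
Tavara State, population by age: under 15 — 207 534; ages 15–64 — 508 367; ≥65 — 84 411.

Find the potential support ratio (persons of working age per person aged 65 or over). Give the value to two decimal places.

Potential support ratio: 6.02

Potential support ratio = 508 367 / 84 411 = 6.02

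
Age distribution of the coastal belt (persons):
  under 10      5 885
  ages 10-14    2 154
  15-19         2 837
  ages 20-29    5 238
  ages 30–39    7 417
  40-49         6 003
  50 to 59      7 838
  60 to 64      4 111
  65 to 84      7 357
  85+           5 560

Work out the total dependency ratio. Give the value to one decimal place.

Total dependency ratio: 62.7

0–14: 5 885 + 2 154 = 8 039
15–64: 2 837 + 5 238 + 7 417 + 6 003 + 7 838 + 4 111 = 33 444
65+: 7 357 + 5 560 = 12 917
Total dependency ratio = (8 039 + 12 917) / 33 444 × 100 = 20 956 / 33 444 × 100 = 62.7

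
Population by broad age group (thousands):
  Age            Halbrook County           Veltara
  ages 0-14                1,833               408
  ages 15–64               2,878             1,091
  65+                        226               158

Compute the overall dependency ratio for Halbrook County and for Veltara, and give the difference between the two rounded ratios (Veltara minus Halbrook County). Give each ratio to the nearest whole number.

Halbrook County: 72
Veltara: 52
Difference: -20

Halbrook County: (1,833 + 226) / 2,878 × 100 = 2,059 / 2,878 × 100 = 72
Veltara: (408 + 158) / 1,091 × 100 = 566 / 1,091 × 100 = 52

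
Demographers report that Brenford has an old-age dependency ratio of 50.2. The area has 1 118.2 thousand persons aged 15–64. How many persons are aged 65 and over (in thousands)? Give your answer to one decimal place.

Old-age dependency ratio = elderly / working-age × 100
50.2 = E / 1 118.2 × 100
⇒ 561.3

Aged 65 and over: 561.3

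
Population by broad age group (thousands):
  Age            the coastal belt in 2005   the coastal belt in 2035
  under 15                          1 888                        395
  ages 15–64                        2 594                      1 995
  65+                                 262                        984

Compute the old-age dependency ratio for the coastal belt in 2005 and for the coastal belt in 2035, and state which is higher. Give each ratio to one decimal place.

the coastal belt in 2005: 262 / 2 594 × 100 = 10.1
the coastal belt in 2035: 984 / 1 995 × 100 = 49.3

the coastal belt in 2005: 10.1
the coastal belt in 2035: 49.3
Higher: the coastal belt in 2035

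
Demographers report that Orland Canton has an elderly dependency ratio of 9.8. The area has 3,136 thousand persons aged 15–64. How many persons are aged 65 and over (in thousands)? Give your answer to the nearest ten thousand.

Old-age dependency ratio = elderly / working-age × 100
9.8 = E / 3,136 × 100
⇒ 310

Aged 65 and over: 310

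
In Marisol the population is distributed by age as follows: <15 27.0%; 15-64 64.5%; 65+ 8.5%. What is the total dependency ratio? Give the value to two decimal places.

Total dependency ratio: 55.04

Total dependency ratio = (27.0 + 8.5) / 64.5 × 100 = 35.5 / 64.5 × 100 = 55.04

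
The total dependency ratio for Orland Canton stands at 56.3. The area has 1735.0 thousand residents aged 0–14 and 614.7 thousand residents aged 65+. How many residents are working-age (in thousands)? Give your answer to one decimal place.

Working-age: 4173.5

Total dependency ratio = (youth + elderly) / working-age × 100
56.3 = (1735.0 + 614.7) / W × 100
⇒ 4173.5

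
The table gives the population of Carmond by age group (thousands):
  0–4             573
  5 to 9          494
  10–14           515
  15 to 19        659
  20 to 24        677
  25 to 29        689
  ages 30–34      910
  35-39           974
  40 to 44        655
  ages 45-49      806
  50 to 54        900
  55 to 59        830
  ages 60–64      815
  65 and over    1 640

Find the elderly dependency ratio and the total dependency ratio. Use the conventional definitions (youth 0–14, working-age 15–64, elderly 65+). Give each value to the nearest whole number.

0–14: 573 + 494 + 515 = 1 582
15–64: 659 + 677 + 689 + 910 + 974 + 655 + 806 + 900 + 830 + 815 = 7 915
65+: 1 640
Old-age dependency ratio = 1 640 / 7 915 × 100 = 21
Total dependency ratio = (1 582 + 1 640) / 7 915 × 100 = 3 222 / 7 915 × 100 = 41

Old-age dependency ratio: 21
Total dependency ratio: 41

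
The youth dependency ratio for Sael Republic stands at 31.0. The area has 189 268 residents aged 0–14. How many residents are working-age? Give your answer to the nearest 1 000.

Working-age: 611 000

Youth dependency ratio = youth / working-age × 100
31.0 = 189 268 / W × 100
⇒ 611 000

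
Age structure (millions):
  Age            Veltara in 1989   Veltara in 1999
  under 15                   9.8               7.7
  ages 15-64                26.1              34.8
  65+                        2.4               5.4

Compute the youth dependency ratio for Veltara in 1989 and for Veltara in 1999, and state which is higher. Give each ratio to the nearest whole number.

Veltara in 1989: 9.8 / 26.1 × 100 = 38
Veltara in 1999: 7.7 / 34.8 × 100 = 22

Veltara in 1989: 38
Veltara in 1999: 22
Higher: Veltara in 1989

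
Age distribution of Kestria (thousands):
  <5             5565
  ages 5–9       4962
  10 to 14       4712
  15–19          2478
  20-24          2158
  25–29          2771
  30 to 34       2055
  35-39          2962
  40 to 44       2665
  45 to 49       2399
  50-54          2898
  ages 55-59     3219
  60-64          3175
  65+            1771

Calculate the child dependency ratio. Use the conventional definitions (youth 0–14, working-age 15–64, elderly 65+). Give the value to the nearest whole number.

Youth dependency ratio: 57

0–14: 5565 + 4962 + 4712 = 15239
15–64: 2478 + 2158 + 2771 + 2055 + 2962 + 2665 + 2399 + 2898 + 3219 + 3175 = 26780
65+: 1771
Youth dependency ratio = 15239 / 26780 × 100 = 57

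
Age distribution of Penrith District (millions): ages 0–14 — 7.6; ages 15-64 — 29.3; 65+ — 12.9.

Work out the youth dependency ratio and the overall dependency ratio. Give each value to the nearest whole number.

Youth dependency ratio: 26
Total dependency ratio: 70

Youth dependency ratio = 7.6 / 29.3 × 100 = 26
Total dependency ratio = (7.6 + 12.9) / 29.3 × 100 = 20.5 / 29.3 × 100 = 70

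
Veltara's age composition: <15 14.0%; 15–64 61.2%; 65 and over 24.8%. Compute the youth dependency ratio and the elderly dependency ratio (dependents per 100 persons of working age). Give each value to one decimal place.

Youth dependency ratio = 14.0 / 61.2 × 100 = 22.9
Old-age dependency ratio = 24.8 / 61.2 × 100 = 40.5

Youth dependency ratio: 22.9
Old-age dependency ratio: 40.5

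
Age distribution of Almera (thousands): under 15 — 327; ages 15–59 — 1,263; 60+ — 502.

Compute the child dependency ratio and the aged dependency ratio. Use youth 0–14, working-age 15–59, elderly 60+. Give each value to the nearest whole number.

Youth dependency ratio: 26
Old-age dependency ratio: 40

Youth dependency ratio = 327 / 1,263 × 100 = 26
Old-age dependency ratio = 502 / 1,263 × 100 = 40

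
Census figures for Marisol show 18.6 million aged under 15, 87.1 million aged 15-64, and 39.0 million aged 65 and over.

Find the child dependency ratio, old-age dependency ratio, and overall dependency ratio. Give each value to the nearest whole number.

Youth dependency ratio: 21
Old-age dependency ratio: 45
Total dependency ratio: 66

Youth dependency ratio = 18.6 / 87.1 × 100 = 21
Old-age dependency ratio = 39.0 / 87.1 × 100 = 45
Total dependency ratio = (18.6 + 39.0) / 87.1 × 100 = 57.6 / 87.1 × 100 = 66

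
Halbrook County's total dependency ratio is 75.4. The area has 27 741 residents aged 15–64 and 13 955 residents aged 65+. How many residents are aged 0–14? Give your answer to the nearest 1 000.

Aged 0–14: 7 000

Total dependency ratio = (youth + elderly) / working-age × 100
75.4 = (Y + 13 955) / 27 741 × 100
⇒ 7 000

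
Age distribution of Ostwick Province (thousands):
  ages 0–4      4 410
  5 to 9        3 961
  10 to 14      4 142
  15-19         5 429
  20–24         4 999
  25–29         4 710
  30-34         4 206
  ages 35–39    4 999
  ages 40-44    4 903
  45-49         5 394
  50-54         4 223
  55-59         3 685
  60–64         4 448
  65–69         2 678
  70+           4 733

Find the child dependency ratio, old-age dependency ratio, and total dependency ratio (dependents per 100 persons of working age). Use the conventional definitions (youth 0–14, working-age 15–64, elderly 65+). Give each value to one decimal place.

0–14: 4 410 + 3 961 + 4 142 = 12 513
15–64: 5 429 + 4 999 + 4 710 + 4 206 + 4 999 + 4 903 + 5 394 + 4 223 + 3 685 + 4 448 = 46 996
65+: 2 678 + 4 733 = 7 411
Youth dependency ratio = 12 513 / 46 996 × 100 = 26.6
Old-age dependency ratio = 7 411 / 46 996 × 100 = 15.8
Total dependency ratio = (12 513 + 7 411) / 46 996 × 100 = 19 924 / 46 996 × 100 = 42.4

Youth dependency ratio: 26.6
Old-age dependency ratio: 15.8
Total dependency ratio: 42.4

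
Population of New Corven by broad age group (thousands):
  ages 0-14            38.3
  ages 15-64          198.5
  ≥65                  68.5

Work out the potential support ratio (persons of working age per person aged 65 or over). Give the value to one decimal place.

Potential support ratio: 2.9

Potential support ratio = 198.5 / 68.5 = 2.9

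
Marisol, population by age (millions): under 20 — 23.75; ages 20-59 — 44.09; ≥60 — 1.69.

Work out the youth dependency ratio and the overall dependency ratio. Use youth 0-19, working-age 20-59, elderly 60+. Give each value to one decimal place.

Youth dependency ratio: 53.9
Total dependency ratio: 57.7

Youth dependency ratio = 23.75 / 44.09 × 100 = 53.9
Total dependency ratio = (23.75 + 1.69) / 44.09 × 100 = 25.44 / 44.09 × 100 = 57.7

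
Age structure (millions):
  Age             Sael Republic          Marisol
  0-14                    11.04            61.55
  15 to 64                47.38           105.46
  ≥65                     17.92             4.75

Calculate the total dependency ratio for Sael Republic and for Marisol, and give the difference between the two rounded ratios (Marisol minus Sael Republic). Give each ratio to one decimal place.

Sael Republic: (11.04 + 17.92) / 47.38 × 100 = 28.96 / 47.38 × 100 = 61.1
Marisol: (61.55 + 4.75) / 105.46 × 100 = 66.30 / 105.46 × 100 = 62.9

Sael Republic: 61.1
Marisol: 62.9
Difference: +1.8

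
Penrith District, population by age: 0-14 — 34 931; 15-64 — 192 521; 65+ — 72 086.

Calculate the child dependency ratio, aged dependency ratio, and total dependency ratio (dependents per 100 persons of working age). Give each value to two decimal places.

Youth dependency ratio = 34 931 / 192 521 × 100 = 18.14
Old-age dependency ratio = 72 086 / 192 521 × 100 = 37.44
Total dependency ratio = (34 931 + 72 086) / 192 521 × 100 = 107 017 / 192 521 × 100 = 55.59

Youth dependency ratio: 18.14
Old-age dependency ratio: 37.44
Total dependency ratio: 55.59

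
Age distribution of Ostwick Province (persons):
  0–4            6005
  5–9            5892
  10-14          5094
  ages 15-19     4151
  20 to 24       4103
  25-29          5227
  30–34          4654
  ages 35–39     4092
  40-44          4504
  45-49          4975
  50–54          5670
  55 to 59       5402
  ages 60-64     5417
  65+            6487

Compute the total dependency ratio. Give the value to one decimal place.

0–14: 6005 + 5892 + 5094 = 16991
15–64: 4151 + 4103 + 5227 + 4654 + 4092 + 4504 + 4975 + 5670 + 5402 + 5417 = 48195
65+: 6487
Total dependency ratio = (16991 + 6487) / 48195 × 100 = 23478 / 48195 × 100 = 48.7

Total dependency ratio: 48.7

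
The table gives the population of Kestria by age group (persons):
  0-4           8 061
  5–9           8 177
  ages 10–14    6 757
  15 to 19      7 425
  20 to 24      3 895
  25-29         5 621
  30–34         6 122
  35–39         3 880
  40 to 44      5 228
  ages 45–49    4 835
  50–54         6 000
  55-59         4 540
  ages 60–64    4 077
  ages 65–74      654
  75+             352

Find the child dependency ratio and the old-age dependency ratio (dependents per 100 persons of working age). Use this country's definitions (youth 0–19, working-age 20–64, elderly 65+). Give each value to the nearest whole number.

Youth dependency ratio: 69
Old-age dependency ratio: 2

0–19: 8 061 + 8 177 + 6 757 + 7 425 = 30 420
20–64: 3 895 + 5 621 + 6 122 + 3 880 + 5 228 + 4 835 + 6 000 + 4 540 + 4 077 = 44 198
65+: 654 + 352 = 1 006
Youth dependency ratio = 30 420 / 44 198 × 100 = 69
Old-age dependency ratio = 1 006 / 44 198 × 100 = 2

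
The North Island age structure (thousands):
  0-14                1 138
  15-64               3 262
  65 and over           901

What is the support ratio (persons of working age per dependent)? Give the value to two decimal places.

Support ratio: 1.60

Support ratio = 3 262 / (1 138 + 901) = 3 262 / 2 039 = 1.60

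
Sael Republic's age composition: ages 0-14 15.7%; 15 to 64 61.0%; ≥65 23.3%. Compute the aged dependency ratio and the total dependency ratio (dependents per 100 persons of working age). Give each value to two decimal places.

Old-age dependency ratio = 23.3 / 61.0 × 100 = 38.20
Total dependency ratio = (15.7 + 23.3) / 61.0 × 100 = 39.0 / 61.0 × 100 = 63.93

Old-age dependency ratio: 38.20
Total dependency ratio: 63.93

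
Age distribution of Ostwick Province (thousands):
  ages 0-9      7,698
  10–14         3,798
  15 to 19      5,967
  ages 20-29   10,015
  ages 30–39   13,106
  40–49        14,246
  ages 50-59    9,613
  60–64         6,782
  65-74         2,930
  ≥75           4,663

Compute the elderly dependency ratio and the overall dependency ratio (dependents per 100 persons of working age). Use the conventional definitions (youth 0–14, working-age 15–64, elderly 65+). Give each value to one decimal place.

0–14: 7,698 + 3,798 = 11,496
15–64: 5,967 + 10,015 + 13,106 + 14,246 + 9,613 + 6,782 = 59,729
65+: 2,930 + 4,663 = 7,593
Old-age dependency ratio = 7,593 / 59,729 × 100 = 12.7
Total dependency ratio = (11,496 + 7,593) / 59,729 × 100 = 19,089 / 59,729 × 100 = 32.0

Old-age dependency ratio: 12.7
Total dependency ratio: 32.0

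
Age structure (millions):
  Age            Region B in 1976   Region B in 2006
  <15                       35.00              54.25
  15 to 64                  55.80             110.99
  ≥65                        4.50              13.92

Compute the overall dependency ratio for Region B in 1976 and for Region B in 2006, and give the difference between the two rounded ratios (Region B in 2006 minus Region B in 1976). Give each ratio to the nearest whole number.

Region B in 1976: 71
Region B in 2006: 61
Difference: -10

Region B in 1976: (35.00 + 4.50) / 55.80 × 100 = 39.50 / 55.80 × 100 = 71
Region B in 2006: (54.25 + 13.92) / 110.99 × 100 = 68.17 / 110.99 × 100 = 61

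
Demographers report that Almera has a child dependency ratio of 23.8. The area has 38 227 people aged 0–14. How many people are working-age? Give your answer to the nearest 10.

Youth dependency ratio = youth / working-age × 100
23.8 = 38 227 / W × 100
⇒ 160 620

Working-age: 160 620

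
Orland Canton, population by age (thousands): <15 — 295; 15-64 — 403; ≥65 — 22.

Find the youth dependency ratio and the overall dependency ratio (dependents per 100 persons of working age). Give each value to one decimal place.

Youth dependency ratio: 73.2
Total dependency ratio: 78.7

Youth dependency ratio = 295 / 403 × 100 = 73.2
Total dependency ratio = (295 + 22) / 403 × 100 = 317 / 403 × 100 = 78.7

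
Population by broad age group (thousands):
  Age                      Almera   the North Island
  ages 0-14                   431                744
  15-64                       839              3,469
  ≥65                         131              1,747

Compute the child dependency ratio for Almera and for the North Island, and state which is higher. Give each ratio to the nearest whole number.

Almera: 51
the North Island: 21
Higher: Almera

Almera: 431 / 839 × 100 = 51
the North Island: 744 / 3,469 × 100 = 21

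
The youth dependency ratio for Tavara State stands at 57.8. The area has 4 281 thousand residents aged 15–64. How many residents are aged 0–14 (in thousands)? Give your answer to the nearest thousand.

Aged 0–14: 2 474

Youth dependency ratio = youth / working-age × 100
57.8 = Y / 4 281 × 100
⇒ 2 474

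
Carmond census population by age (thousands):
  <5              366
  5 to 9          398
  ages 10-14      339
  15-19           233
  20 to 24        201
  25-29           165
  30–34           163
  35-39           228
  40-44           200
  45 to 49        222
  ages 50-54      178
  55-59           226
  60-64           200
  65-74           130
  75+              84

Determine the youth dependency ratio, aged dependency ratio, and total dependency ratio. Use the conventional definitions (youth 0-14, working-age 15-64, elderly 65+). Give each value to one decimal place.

0–14: 366 + 398 + 339 = 1 103
15–64: 233 + 201 + 165 + 163 + 228 + 200 + 222 + 178 + 226 + 200 = 2 016
65+: 130 + 84 = 214
Youth dependency ratio = 1 103 / 2 016 × 100 = 54.7
Old-age dependency ratio = 214 / 2 016 × 100 = 10.6
Total dependency ratio = (1 103 + 214) / 2 016 × 100 = 1 317 / 2 016 × 100 = 65.3

Youth dependency ratio: 54.7
Old-age dependency ratio: 10.6
Total dependency ratio: 65.3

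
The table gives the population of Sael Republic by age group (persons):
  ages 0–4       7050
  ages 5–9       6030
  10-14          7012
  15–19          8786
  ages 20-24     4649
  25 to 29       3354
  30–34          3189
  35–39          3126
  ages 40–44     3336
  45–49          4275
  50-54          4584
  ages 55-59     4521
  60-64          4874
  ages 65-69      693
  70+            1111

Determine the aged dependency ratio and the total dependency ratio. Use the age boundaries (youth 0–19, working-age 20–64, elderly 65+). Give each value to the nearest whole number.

0–19: 7050 + 6030 + 7012 + 8786 = 28878
20–64: 4649 + 3354 + 3189 + 3126 + 3336 + 4275 + 4584 + 4521 + 4874 = 35908
65+: 693 + 1111 = 1804
Old-age dependency ratio = 1804 / 35908 × 100 = 5
Total dependency ratio = (28878 + 1804) / 35908 × 100 = 30682 / 35908 × 100 = 85

Old-age dependency ratio: 5
Total dependency ratio: 85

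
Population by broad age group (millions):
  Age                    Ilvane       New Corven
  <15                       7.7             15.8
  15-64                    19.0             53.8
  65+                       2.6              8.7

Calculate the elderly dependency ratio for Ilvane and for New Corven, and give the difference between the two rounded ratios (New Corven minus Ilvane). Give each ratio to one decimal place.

Ilvane: 13.7
New Corven: 16.2
Difference: +2.5

Ilvane: 2.6 / 19.0 × 100 = 13.7
New Corven: 8.7 / 53.8 × 100 = 16.2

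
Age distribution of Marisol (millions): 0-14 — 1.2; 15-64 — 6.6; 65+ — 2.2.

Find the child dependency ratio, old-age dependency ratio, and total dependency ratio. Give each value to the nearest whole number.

Youth dependency ratio: 18
Old-age dependency ratio: 33
Total dependency ratio: 52

Youth dependency ratio = 1.2 / 6.6 × 100 = 18
Old-age dependency ratio = 2.2 / 6.6 × 100 = 33
Total dependency ratio = (1.2 + 2.2) / 6.6 × 100 = 3.4 / 6.6 × 100 = 52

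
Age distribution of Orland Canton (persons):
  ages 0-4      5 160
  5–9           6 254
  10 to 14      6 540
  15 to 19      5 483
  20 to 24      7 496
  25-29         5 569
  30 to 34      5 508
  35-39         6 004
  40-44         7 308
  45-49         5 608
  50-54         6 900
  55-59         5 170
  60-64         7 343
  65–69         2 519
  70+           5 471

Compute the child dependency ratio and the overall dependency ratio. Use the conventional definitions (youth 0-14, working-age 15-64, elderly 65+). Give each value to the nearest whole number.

Youth dependency ratio: 29
Total dependency ratio: 42

0–14: 5 160 + 6 254 + 6 540 = 17 954
15–64: 5 483 + 7 496 + 5 569 + 5 508 + 6 004 + 7 308 + 5 608 + 6 900 + 5 170 + 7 343 = 62 389
65+: 2 519 + 5 471 = 7 990
Youth dependency ratio = 17 954 / 62 389 × 100 = 29
Total dependency ratio = (17 954 + 7 990) / 62 389 × 100 = 25 944 / 62 389 × 100 = 42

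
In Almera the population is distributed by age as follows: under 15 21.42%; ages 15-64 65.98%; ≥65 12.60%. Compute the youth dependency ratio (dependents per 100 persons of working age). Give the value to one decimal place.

Youth dependency ratio: 32.5

Youth dependency ratio = 21.42 / 65.98 × 100 = 32.5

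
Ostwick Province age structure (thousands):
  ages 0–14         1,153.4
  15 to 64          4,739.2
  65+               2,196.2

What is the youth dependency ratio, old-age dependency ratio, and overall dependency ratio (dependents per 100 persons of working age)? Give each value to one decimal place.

Youth dependency ratio: 24.3
Old-age dependency ratio: 46.3
Total dependency ratio: 70.7

Youth dependency ratio = 1,153.4 / 4,739.2 × 100 = 24.3
Old-age dependency ratio = 2,196.2 / 4,739.2 × 100 = 46.3
Total dependency ratio = (1,153.4 + 2,196.2) / 4,739.2 × 100 = 3,349.6 / 4,739.2 × 100 = 70.7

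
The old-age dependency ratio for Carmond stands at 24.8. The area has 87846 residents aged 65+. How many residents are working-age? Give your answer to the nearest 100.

Working-age: 354200

Old-age dependency ratio = elderly / working-age × 100
24.8 = 87846 / W × 100
⇒ 354200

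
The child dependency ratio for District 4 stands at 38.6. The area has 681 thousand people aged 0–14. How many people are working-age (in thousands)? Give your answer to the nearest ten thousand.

Youth dependency ratio = youth / working-age × 100
38.6 = 681 / W × 100
⇒ 1 760

Working-age: 1 760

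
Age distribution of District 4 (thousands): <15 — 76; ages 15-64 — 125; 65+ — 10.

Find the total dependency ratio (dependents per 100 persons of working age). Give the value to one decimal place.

Total dependency ratio: 68.8

Total dependency ratio = (76 + 10) / 125 × 100 = 86 / 125 × 100 = 68.8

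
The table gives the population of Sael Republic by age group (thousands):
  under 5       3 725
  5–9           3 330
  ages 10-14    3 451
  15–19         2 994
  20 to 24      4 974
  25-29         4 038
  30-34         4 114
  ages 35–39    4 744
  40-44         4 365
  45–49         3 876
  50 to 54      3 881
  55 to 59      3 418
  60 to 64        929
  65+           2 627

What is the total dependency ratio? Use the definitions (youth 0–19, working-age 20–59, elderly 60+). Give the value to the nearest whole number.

0–19: 3 725 + 3 330 + 3 451 + 2 994 = 13 500
20–59: 4 974 + 4 038 + 4 114 + 4 744 + 4 365 + 3 876 + 3 881 + 3 418 = 33 410
60+: 929 + 2 627 = 3 556
Total dependency ratio = (13 500 + 3 556) / 33 410 × 100 = 17 056 / 33 410 × 100 = 51

Total dependency ratio: 51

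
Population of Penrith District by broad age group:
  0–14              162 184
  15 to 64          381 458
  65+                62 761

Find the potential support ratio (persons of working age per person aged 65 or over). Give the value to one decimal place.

Potential support ratio = 381 458 / 62 761 = 6.1

Potential support ratio: 6.1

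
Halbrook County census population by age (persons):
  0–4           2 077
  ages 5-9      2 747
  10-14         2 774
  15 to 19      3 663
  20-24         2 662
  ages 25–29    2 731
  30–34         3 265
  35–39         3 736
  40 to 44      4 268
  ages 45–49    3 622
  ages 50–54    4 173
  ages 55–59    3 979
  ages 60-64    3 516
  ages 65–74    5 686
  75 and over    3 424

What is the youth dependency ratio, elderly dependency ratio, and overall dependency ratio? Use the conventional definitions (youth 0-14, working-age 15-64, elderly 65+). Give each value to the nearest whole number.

Youth dependency ratio: 21
Old-age dependency ratio: 26
Total dependency ratio: 47

0–14: 2 077 + 2 747 + 2 774 = 7 598
15–64: 3 663 + 2 662 + 2 731 + 3 265 + 3 736 + 4 268 + 3 622 + 4 173 + 3 979 + 3 516 = 35 615
65+: 5 686 + 3 424 = 9 110
Youth dependency ratio = 7 598 / 35 615 × 100 = 21
Old-age dependency ratio = 9 110 / 35 615 × 100 = 26
Total dependency ratio = (7 598 + 9 110) / 35 615 × 100 = 16 708 / 35 615 × 100 = 47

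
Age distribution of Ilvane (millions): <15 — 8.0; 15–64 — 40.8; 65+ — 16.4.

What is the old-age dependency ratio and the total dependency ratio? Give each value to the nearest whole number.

Old-age dependency ratio = 16.4 / 40.8 × 100 = 40
Total dependency ratio = (8.0 + 16.4) / 40.8 × 100 = 24.4 / 40.8 × 100 = 60

Old-age dependency ratio: 40
Total dependency ratio: 60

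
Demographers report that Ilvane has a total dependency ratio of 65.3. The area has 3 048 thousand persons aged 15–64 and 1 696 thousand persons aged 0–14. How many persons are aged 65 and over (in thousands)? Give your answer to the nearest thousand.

Aged 65 and over: 294

Total dependency ratio = (youth + elderly) / working-age × 100
65.3 = (1 696 + E) / 3 048 × 100
⇒ 294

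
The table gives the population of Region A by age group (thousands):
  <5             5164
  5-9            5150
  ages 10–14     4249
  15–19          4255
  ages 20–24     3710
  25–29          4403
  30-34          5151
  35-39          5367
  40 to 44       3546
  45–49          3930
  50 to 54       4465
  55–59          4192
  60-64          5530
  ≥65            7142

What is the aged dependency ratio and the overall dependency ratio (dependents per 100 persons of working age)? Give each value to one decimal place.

Old-age dependency ratio: 16.0
Total dependency ratio: 48.7

0–14: 5164 + 5150 + 4249 = 14563
15–64: 4255 + 3710 + 4403 + 5151 + 5367 + 3546 + 3930 + 4465 + 4192 + 5530 = 44549
65+: 7142
Old-age dependency ratio = 7142 / 44549 × 100 = 16.0
Total dependency ratio = (14563 + 7142) / 44549 × 100 = 21705 / 44549 × 100 = 48.7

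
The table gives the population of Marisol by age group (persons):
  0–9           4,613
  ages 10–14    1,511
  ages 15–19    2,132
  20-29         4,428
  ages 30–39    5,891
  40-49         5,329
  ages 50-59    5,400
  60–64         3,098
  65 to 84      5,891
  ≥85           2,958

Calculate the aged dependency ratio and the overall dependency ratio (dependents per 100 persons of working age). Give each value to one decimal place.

Old-age dependency ratio: 33.7
Total dependency ratio: 57.0

0–14: 4,613 + 1,511 = 6,124
15–64: 2,132 + 4,428 + 5,891 + 5,329 + 5,400 + 3,098 = 26,278
65+: 5,891 + 2,958 = 8,849
Old-age dependency ratio = 8,849 / 26,278 × 100 = 33.7
Total dependency ratio = (6,124 + 8,849) / 26,278 × 100 = 14,973 / 26,278 × 100 = 57.0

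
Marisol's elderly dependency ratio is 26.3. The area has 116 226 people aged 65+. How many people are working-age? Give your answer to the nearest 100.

Old-age dependency ratio = elderly / working-age × 100
26.3 = 116 226 / W × 100
⇒ 441 900

Working-age: 441 900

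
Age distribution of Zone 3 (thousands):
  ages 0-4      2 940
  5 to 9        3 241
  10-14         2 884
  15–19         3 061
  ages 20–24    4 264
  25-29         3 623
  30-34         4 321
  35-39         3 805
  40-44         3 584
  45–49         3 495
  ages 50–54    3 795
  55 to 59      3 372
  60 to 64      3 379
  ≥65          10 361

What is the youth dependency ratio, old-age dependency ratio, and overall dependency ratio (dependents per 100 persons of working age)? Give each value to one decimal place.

0–14: 2 940 + 3 241 + 2 884 = 9 065
15–64: 3 061 + 4 264 + 3 623 + 4 321 + 3 805 + 3 584 + 3 495 + 3 795 + 3 372 + 3 379 = 36 699
65+: 10 361
Youth dependency ratio = 9 065 / 36 699 × 100 = 24.7
Old-age dependency ratio = 10 361 / 36 699 × 100 = 28.2
Total dependency ratio = (9 065 + 10 361) / 36 699 × 100 = 19 426 / 36 699 × 100 = 52.9

Youth dependency ratio: 24.7
Old-age dependency ratio: 28.2
Total dependency ratio: 52.9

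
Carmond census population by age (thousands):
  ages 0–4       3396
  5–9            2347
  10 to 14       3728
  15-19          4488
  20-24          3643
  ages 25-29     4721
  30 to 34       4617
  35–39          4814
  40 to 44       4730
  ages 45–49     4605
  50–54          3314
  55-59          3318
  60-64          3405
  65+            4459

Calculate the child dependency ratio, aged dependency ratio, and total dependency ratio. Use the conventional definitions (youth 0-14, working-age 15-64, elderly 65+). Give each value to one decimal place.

0–14: 3396 + 2347 + 3728 = 9471
15–64: 4488 + 3643 + 4721 + 4617 + 4814 + 4730 + 4605 + 3314 + 3318 + 3405 = 41655
65+: 4459
Youth dependency ratio = 9471 / 41655 × 100 = 22.7
Old-age dependency ratio = 4459 / 41655 × 100 = 10.7
Total dependency ratio = (9471 + 4459) / 41655 × 100 = 13930 / 41655 × 100 = 33.4

Youth dependency ratio: 22.7
Old-age dependency ratio: 10.7
Total dependency ratio: 33.4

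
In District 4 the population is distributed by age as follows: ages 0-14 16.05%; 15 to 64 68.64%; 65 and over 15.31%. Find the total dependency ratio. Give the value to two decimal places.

Total dependency ratio = (16.05 + 15.31) / 68.64 × 100 = 31.36 / 68.64 × 100 = 45.69

Total dependency ratio: 45.69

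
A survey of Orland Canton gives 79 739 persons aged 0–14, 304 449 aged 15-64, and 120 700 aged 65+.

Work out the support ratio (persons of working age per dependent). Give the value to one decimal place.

Support ratio: 1.5

Support ratio = 304 449 / (79 739 + 120 700) = 304 449 / 200 439 = 1.5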